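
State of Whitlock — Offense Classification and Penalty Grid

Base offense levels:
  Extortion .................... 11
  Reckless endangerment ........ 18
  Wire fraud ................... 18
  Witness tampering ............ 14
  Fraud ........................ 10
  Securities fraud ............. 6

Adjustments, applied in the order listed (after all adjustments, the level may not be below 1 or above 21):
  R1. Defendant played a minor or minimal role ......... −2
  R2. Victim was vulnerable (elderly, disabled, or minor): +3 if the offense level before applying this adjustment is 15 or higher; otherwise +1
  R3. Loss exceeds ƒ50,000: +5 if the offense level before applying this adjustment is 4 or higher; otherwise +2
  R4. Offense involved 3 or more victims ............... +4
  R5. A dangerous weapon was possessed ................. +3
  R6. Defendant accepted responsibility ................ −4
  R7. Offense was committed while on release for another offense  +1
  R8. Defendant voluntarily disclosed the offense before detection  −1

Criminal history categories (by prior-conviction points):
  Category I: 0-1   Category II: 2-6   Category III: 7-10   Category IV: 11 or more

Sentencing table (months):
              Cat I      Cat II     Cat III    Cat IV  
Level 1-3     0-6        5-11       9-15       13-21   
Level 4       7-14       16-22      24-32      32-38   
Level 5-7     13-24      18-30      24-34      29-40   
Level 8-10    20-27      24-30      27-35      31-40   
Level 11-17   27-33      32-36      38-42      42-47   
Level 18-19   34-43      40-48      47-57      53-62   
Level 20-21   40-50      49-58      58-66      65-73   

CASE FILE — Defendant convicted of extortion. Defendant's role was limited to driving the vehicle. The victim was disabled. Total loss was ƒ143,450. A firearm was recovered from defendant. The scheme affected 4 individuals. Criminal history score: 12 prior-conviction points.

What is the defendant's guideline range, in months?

Base offense level for extortion: 11.
R1 applies: 11 − 2 = 9.
R2 applies (level before this adjustment is 9 < 15, so +1): 9 + 1 = 10.
R3 applies (level before this adjustment is 10 ≥ 4, so +5): 10 + 5 = 15.
R4 applies: 15 + 4 = 19.
R5 applies: 19 + 3 = 22.
R6 does not apply.
Level 22 exceeds the maximum of 21; capped at 21.
Final offense level: 21.
Criminal history: 12 prior points → Category IV (11+).
Level 21 falls in the 20-21 band.
Grid: Level 20-21 × Category IV = 65-73 months.

65-73 months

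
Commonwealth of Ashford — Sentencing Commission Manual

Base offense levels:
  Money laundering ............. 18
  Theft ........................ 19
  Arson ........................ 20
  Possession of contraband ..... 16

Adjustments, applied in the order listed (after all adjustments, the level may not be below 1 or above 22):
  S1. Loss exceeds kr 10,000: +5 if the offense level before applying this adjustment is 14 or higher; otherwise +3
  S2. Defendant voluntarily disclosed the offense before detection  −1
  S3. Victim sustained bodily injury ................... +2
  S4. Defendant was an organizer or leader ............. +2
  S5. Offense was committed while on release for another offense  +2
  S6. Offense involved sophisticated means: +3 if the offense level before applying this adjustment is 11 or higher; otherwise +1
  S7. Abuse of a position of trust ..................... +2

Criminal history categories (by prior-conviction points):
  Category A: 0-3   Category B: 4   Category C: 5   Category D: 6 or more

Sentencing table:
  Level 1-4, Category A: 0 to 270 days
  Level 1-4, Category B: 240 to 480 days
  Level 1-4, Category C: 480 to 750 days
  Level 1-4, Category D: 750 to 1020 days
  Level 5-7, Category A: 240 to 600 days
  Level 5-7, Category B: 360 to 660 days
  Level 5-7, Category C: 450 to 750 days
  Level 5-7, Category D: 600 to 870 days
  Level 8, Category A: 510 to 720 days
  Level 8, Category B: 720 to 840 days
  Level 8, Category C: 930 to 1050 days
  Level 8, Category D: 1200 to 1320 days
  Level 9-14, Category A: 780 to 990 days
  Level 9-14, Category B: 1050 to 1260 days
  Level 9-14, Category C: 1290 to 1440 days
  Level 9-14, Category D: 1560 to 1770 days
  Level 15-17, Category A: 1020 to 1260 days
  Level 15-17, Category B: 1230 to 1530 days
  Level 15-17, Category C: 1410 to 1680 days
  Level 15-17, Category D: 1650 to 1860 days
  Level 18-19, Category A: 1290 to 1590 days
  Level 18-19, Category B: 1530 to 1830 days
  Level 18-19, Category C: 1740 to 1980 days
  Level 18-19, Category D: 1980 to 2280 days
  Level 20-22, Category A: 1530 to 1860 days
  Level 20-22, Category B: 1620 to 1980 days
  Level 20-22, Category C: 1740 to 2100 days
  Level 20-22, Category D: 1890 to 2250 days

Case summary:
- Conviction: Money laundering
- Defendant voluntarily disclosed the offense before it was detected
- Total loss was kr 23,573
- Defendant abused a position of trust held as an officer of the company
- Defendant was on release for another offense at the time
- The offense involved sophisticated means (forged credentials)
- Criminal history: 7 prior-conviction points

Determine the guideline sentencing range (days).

Base offense level for money laundering: 18.
S1 applies (level before this adjustment is 18 ≥ 14, so +5): 18 + 5 = 23.
S2 applies: 23 − 1 = 22.
S5 applies: 22 + 2 = 24.
S6 applies (level before this adjustment is 24 ≥ 11, so +3): 24 + 3 = 27.
S7 applies: 27 + 2 = 29.
Level 29 exceeds the maximum of 22; capped at 22.
Final offense level: 22.
Criminal history: 7 prior points → Category D (6+).
Level 22 falls in the 20-22 band.
Grid: Level 20-22 × Category D = 1890-2250 days.

1890-2250 days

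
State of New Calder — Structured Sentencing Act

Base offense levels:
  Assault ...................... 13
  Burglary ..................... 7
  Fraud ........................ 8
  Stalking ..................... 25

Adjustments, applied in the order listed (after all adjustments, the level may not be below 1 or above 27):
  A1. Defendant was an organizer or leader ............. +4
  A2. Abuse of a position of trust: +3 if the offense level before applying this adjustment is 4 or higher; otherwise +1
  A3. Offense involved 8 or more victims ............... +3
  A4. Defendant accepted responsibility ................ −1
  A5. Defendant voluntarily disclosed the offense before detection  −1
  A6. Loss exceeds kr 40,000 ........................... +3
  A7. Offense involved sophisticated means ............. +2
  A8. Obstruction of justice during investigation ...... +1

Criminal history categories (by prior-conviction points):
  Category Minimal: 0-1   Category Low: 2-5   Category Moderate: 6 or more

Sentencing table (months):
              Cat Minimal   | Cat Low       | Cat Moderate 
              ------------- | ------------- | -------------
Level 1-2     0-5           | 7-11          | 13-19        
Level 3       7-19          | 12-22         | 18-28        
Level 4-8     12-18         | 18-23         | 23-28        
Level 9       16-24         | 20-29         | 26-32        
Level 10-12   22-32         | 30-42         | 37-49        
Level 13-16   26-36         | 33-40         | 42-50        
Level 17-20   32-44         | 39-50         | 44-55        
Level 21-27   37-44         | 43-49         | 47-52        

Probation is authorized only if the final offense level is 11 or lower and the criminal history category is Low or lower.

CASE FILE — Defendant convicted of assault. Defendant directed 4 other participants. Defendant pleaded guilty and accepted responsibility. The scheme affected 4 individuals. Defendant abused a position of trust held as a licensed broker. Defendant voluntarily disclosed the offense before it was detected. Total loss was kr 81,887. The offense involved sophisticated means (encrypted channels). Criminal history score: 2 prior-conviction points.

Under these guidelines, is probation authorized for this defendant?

Base offense level for assault: 13.
A1 applies: 13 + 4 = 17.
A2 applies (level before this adjustment is 17 ≥ 4, so +3): 17 + 3 = 20.
A4 applies: 20 − 1 = 19.
A5 applies: 19 − 1 = 18.
A6 applies: 18 + 3 = 21.
A7 applies: 21 + 2 = 23.
Final offense level: 23.
Criminal history: 2 prior points → Category Low (2-5).
Level 23 falls in the 21-27 band.
Grid: Level 21-27 × Category Low = 43-49 months.
Probation check: level 23 > 11 and category Low ≤ Low → not eligible.

No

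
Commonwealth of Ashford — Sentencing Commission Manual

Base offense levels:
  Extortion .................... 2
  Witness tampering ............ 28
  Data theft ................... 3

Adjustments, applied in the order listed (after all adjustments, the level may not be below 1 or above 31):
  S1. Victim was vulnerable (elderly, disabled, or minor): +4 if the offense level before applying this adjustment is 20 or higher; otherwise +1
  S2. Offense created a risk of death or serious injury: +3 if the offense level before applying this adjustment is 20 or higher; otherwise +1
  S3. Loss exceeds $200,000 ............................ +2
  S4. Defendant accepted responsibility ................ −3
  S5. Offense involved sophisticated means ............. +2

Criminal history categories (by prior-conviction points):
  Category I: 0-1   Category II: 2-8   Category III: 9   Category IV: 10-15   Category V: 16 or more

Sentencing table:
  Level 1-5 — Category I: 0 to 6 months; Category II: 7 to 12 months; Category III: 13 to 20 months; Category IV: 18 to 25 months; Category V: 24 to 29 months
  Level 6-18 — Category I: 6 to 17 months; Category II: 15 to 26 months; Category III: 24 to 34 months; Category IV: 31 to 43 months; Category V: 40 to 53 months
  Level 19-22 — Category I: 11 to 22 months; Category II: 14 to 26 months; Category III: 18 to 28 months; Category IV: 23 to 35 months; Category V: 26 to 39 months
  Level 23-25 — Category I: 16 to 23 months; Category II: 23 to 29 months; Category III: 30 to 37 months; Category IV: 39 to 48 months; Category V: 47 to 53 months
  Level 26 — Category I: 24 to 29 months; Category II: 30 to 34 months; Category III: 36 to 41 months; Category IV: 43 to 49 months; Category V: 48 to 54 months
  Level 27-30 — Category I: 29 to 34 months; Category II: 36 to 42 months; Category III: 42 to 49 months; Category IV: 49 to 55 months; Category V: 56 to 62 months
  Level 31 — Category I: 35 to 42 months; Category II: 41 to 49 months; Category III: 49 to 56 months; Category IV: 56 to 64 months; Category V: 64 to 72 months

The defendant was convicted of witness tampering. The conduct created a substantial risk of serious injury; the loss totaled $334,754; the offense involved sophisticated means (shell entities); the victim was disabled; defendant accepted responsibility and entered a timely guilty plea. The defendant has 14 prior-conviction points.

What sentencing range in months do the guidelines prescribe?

56-64 months

Base offense level for witness tampering: 28.
S1 applies (level before this adjustment is 28 ≥ 20, so +4): 28 + 4 = 32.
S2 applies (level before this adjustment is 32 ≥ 20, so +3): 32 + 3 = 35.
S3 applies: 35 + 2 = 37.
S4 applies: 37 − 3 = 34.
S5 applies: 34 + 2 = 36.
Level 36 exceeds the maximum of 31; capped at 31.
Final offense level: 31.
Criminal history: 14 prior points → Category IV (10-15).
Level 31 falls in the 31 band.
Grid: Level 31 × Category IV = 56-64 months.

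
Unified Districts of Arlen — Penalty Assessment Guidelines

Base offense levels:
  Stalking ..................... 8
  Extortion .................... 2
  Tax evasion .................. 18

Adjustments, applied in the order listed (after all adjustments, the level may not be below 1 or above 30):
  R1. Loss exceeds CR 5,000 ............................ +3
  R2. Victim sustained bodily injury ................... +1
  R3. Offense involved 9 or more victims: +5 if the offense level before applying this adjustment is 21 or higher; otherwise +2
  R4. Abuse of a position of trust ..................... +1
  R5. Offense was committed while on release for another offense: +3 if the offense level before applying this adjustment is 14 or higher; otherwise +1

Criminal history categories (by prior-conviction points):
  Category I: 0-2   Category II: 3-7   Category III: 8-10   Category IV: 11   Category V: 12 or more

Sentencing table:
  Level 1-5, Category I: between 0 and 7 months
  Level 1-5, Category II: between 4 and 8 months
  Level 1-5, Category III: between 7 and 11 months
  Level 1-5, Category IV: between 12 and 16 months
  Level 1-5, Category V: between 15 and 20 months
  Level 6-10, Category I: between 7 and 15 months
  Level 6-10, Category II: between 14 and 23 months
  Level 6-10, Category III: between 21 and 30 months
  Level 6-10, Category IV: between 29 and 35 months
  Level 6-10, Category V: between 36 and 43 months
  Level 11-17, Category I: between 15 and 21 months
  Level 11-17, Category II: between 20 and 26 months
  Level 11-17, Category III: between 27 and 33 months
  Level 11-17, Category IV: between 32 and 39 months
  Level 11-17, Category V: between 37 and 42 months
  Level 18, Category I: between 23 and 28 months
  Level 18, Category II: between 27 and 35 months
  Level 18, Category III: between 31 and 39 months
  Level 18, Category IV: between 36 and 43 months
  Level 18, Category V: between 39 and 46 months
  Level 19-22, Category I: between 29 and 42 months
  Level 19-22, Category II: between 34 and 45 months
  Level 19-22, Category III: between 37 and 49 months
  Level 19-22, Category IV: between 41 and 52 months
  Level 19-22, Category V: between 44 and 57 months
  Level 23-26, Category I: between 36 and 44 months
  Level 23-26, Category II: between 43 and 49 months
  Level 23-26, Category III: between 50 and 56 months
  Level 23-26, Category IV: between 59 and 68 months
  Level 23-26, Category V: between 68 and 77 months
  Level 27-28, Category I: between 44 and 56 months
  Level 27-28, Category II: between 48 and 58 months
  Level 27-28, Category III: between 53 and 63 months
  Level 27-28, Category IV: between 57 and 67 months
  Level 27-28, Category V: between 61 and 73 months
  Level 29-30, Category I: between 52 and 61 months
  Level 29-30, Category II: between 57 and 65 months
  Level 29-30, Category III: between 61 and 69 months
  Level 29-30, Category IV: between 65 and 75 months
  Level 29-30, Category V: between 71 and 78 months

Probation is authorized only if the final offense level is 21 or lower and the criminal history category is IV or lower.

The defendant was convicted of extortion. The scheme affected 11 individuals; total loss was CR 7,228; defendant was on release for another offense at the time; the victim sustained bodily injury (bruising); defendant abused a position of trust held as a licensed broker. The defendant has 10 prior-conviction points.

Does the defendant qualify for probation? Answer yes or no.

Yes

Base offense level for extortion: 2.
R1 applies: 2 + 3 = 5.
R2 applies: 5 + 1 = 6.
R3 applies (level before this adjustment is 6 < 21, so +2): 6 + 2 = 8.
R4 applies: 8 + 1 = 9.
R5 applies (level before this adjustment is 9 < 14, so +1): 9 + 1 = 10.
Final offense level: 10.
Criminal history: 10 prior points → Category III (8-10).
Level 10 falls in the 6-10 band.
Grid: Level 6-10 × Category III = 21-30 months.
Probation check: level 10 ≤ 21 and category III ≤ IV → eligible.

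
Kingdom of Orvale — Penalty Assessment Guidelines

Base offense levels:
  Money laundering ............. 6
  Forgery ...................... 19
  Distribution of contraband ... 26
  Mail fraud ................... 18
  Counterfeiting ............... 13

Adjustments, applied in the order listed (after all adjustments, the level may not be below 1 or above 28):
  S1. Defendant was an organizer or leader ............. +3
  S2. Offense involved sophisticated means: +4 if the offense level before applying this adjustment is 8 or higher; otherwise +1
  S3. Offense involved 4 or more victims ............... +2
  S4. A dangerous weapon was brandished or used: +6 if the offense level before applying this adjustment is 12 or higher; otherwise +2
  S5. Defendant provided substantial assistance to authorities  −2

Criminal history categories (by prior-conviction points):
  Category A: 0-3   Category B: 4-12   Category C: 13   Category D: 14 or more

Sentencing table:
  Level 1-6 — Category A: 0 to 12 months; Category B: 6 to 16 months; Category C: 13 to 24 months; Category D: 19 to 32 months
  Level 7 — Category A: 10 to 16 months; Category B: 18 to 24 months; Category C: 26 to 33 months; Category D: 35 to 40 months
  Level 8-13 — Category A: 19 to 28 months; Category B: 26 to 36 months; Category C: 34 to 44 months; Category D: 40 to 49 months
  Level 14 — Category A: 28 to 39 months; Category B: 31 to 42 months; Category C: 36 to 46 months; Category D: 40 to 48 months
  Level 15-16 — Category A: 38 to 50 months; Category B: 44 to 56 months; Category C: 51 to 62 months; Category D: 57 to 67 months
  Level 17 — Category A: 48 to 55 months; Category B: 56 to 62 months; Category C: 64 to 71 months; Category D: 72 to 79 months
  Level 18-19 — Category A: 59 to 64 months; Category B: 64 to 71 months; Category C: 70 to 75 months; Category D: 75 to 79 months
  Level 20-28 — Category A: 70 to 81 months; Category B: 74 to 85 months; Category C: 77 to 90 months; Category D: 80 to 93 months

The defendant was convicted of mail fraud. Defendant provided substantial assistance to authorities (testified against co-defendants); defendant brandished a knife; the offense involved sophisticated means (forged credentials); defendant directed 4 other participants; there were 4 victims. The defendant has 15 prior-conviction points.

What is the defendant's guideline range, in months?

80-93 months

Base offense level for mail fraud: 18.
S1 applies: 18 + 3 = 21.
S2 applies (level before this adjustment is 21 ≥ 8, so +4): 21 + 4 = 25.
S3 applies: 25 + 2 = 27.
S4 applies (level before this adjustment is 27 ≥ 12, so +6): 27 + 6 = 33.
S5 applies: 33 − 2 = 31.
Level 31 exceeds the maximum of 28; capped at 28.
Final offense level: 28.
Criminal history: 15 prior points → Category D (14+).
Level 28 falls in the 20-28 band.
Grid: Level 20-28 × Category D = 80-93 months.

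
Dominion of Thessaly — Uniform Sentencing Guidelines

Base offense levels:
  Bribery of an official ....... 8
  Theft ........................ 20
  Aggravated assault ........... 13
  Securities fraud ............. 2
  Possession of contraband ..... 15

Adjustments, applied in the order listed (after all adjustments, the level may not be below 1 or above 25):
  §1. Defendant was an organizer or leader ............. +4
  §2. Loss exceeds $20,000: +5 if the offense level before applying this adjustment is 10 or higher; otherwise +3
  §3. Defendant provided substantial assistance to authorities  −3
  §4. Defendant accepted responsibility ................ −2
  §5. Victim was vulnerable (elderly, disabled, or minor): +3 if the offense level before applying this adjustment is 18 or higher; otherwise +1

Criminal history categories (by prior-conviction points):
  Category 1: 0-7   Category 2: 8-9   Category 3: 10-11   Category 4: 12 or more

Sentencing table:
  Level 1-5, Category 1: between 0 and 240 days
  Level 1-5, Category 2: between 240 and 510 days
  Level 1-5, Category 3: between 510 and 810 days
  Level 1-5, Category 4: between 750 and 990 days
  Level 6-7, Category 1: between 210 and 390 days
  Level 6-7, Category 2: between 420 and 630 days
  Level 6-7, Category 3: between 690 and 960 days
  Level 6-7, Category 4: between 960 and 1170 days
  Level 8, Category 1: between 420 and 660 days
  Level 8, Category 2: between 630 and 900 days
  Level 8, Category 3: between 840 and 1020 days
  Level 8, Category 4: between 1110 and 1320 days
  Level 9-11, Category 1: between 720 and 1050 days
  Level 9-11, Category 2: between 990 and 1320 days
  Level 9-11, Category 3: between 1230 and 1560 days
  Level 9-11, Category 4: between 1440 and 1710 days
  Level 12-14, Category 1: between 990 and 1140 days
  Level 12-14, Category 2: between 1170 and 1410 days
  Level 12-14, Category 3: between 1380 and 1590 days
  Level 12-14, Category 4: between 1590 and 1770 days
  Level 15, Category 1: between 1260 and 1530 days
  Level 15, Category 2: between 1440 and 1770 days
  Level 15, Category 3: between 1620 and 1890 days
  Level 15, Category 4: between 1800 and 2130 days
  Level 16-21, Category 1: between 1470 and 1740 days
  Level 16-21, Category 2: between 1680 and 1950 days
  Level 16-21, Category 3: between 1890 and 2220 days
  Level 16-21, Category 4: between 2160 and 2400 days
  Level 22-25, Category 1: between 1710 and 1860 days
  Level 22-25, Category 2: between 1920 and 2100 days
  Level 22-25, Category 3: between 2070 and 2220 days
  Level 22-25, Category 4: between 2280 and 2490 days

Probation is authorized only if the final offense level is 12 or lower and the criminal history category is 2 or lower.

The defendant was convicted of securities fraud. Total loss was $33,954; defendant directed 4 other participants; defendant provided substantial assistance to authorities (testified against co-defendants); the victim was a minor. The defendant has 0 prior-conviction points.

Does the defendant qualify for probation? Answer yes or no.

Base offense level for securities fraud: 2.
§1 applies: 2 + 4 = 6.
§2 applies (level before this adjustment is 6 < 10, so +3): 6 + 3 = 9.
§3 applies: 9 − 3 = 6.
§5 applies (level before this adjustment is 6 < 18, so +1): 6 + 1 = 7.
Final offense level: 7.
Criminal history: 0 prior points → Category 1 (0-7).
Level 7 falls in the 6-7 band.
Grid: Level 6-7 × Category 1 = 210-390 days.
Probation check: level 7 ≤ 12 and category 1 ≤ 2 → eligible.

Yes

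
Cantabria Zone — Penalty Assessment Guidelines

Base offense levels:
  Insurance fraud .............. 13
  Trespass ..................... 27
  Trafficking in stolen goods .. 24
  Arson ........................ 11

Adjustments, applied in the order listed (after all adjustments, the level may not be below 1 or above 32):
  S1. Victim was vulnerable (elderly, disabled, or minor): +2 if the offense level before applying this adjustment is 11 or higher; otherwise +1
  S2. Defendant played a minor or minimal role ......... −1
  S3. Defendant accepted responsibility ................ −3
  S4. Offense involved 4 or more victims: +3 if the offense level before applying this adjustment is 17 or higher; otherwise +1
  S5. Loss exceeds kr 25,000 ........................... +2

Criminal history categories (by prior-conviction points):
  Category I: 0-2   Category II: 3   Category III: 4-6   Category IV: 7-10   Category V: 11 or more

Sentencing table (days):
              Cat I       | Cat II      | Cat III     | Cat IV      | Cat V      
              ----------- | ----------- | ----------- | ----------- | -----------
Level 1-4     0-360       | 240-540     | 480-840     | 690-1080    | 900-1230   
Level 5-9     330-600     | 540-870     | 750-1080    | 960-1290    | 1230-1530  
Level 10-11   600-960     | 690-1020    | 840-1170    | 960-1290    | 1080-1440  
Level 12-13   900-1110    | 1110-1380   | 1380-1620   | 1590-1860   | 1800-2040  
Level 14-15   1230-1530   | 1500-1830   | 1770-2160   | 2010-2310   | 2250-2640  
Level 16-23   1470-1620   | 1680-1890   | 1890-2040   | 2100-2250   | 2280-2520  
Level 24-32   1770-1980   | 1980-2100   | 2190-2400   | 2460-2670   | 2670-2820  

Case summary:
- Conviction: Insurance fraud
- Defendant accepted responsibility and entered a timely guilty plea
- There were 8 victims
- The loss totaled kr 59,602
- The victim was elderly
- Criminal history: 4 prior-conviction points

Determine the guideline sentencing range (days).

1770-2160 days

Base offense level for insurance fraud: 13.
S1 applies (level before this adjustment is 13 ≥ 11, so +2): 13 + 2 = 15.
S3 applies: 15 − 3 = 12.
S4 applies (level before this adjustment is 12 < 17, so +1): 12 + 1 = 13.
S5 applies: 13 + 2 = 15.
Final offense level: 15.
Criminal history: 4 prior points → Category III (4-6).
Level 15 falls in the 14-15 band.
Grid: Level 14-15 × Category III = 1770-2160 days.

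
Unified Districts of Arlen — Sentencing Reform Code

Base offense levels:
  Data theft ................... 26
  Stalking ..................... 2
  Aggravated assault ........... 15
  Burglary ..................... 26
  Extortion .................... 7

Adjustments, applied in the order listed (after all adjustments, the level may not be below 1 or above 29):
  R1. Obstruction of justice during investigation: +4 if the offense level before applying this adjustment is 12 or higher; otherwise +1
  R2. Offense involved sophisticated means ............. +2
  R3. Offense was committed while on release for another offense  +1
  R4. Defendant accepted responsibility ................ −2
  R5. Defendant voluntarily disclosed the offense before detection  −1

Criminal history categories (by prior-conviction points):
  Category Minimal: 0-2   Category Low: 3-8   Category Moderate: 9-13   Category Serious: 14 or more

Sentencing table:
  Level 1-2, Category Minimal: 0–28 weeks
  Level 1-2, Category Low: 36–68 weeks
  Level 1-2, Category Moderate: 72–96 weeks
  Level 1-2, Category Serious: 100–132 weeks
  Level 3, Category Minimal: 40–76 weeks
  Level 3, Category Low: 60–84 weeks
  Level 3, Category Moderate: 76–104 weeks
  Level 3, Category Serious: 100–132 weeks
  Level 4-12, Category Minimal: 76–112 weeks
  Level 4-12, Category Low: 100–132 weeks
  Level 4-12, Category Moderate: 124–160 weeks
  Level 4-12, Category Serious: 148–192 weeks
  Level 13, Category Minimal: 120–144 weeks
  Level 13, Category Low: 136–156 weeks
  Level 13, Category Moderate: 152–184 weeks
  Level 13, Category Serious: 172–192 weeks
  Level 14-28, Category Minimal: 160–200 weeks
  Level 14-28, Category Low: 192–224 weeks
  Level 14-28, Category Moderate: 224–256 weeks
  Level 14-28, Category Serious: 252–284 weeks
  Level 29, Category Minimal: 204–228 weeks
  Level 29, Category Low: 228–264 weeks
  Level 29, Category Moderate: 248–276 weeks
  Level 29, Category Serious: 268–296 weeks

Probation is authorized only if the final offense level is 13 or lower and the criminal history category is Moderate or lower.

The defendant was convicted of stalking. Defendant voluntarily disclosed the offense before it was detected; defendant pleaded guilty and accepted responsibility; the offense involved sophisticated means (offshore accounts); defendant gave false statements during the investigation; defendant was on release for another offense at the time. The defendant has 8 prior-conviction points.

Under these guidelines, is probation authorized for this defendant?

Yes

Base offense level for stalking: 2.
R1 applies (level before this adjustment is 2 < 12, so +1): 2 + 1 = 3.
R2 applies: 3 + 2 = 5.
R3 applies: 5 + 1 = 6.
R4 applies: 6 − 2 = 4.
R5 applies: 4 − 1 = 3.
Final offense level: 3.
Criminal history: 8 prior points → Category Low (3-8).
Level 3 falls in the 3 band.
Grid: Level 3 × Category Low = 60-84 weeks.
Probation check: level 3 ≤ 13 and category Low ≤ Moderate → eligible.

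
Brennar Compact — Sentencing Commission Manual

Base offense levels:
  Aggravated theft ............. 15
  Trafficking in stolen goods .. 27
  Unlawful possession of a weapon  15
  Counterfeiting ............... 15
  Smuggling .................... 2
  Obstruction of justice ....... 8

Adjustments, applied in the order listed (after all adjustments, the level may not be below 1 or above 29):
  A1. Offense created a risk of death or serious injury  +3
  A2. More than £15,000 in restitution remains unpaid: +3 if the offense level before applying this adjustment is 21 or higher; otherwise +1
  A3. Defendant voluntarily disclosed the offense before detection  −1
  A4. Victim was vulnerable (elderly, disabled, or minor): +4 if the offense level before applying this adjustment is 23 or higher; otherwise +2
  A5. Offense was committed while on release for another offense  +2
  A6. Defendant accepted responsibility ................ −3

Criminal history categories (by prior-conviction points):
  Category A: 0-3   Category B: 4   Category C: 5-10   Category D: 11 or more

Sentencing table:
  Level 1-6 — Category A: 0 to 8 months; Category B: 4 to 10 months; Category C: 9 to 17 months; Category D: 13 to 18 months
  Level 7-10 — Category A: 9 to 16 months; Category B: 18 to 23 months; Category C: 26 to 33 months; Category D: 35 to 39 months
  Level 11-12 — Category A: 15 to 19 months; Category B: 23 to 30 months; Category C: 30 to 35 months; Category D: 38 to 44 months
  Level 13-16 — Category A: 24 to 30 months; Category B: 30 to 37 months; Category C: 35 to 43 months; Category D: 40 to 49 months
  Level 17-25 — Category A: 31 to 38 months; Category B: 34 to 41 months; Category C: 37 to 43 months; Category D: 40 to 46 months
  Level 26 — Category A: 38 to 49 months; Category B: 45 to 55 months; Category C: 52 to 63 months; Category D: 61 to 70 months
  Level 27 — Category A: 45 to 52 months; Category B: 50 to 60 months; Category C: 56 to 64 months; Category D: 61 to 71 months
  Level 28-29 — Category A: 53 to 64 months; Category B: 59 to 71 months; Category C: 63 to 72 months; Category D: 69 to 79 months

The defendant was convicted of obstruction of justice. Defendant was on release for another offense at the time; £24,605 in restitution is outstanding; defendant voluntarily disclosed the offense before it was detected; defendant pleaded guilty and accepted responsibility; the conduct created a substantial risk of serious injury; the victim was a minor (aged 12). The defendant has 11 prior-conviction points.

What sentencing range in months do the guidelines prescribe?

Base offense level for obstruction of justice: 8.
A1 applies: 8 + 3 = 11.
A2 applies (level before this adjustment is 11 < 21, so +1): 11 + 1 = 12.
A3 applies: 12 − 1 = 11.
A4 applies (level before this adjustment is 11 < 23, so +2): 11 + 2 = 13.
A5 applies: 13 + 2 = 15.
A6 applies: 15 − 3 = 12.
Final offense level: 12.
Criminal history: 11 prior points → Category D (11+).
Level 12 falls in the 11-12 band.
Grid: Level 11-12 × Category D = 38-44 months.

38-44 months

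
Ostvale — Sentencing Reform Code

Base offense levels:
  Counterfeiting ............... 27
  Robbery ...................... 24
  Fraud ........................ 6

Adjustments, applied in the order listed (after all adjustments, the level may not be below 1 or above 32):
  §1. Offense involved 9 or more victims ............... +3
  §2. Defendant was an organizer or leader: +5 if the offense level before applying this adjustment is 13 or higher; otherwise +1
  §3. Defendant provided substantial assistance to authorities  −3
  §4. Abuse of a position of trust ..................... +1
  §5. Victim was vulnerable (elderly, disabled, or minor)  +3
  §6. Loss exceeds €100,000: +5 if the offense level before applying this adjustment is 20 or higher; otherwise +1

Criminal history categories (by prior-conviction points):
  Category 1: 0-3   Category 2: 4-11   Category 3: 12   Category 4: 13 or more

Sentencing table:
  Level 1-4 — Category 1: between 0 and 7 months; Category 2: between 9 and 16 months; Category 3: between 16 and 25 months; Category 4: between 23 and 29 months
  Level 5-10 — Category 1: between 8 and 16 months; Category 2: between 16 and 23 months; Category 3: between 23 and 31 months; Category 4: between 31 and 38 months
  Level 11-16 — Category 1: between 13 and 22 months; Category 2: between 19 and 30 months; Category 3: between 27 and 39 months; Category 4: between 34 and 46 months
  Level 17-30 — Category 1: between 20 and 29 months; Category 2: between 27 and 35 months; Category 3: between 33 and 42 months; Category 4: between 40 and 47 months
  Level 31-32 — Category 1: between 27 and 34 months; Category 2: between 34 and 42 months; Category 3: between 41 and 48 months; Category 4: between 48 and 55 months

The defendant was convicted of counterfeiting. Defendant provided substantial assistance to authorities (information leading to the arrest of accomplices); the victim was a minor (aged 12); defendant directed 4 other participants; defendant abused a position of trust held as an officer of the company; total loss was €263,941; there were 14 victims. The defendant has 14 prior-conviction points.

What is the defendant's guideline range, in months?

48-55 months

Base offense level for counterfeiting: 27.
§1 applies: 27 + 3 = 30.
§2 applies (level before this adjustment is 30 ≥ 13, so +5): 30 + 5 = 35.
§3 applies: 35 − 3 = 32.
§4 applies: 32 + 1 = 33.
§5 applies: 33 + 3 = 36.
§6 applies (level before this adjustment is 36 ≥ 20, so +5): 36 + 5 = 41.
Level 41 exceeds the maximum of 32; capped at 32.
Final offense level: 32.
Criminal history: 14 prior points → Category 4 (13+).
Level 32 falls in the 31-32 band.
Grid: Level 31-32 × Category 4 = 48-55 months.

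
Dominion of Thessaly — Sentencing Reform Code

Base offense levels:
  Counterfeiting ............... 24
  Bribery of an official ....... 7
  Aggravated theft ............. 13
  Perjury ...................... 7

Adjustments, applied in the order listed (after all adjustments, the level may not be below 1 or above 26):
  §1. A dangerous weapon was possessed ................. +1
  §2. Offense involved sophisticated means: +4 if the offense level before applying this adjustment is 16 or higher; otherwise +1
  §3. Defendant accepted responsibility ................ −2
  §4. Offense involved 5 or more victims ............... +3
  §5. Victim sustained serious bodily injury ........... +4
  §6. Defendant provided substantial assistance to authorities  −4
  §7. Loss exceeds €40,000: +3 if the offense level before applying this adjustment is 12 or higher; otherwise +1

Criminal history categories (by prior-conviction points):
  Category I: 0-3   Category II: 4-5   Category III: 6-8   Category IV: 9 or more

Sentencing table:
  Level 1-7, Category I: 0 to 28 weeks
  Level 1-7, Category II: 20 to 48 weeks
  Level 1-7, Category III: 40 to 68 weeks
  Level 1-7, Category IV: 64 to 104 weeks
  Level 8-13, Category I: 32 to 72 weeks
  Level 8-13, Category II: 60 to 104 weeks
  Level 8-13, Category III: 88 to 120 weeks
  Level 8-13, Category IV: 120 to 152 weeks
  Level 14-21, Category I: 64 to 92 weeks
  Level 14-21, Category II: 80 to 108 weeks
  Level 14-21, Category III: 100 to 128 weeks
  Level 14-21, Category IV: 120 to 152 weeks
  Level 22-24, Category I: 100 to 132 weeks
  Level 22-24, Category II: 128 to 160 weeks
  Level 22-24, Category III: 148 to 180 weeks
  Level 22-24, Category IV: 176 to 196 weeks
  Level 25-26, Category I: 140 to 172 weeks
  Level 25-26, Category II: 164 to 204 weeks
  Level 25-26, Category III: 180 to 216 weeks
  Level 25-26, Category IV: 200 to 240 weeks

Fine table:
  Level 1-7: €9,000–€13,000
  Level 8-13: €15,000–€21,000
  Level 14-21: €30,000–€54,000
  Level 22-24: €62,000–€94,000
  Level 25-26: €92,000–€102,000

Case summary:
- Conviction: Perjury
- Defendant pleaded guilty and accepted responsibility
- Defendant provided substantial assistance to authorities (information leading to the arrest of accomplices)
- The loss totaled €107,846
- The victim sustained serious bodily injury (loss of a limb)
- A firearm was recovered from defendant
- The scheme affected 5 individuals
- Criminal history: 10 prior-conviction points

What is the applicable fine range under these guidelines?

Base offense level for perjury: 7.
§1 applies: 7 + 1 = 8.
§3 applies: 8 − 2 = 6.
§4 applies: 6 + 3 = 9.
§5 applies: 9 + 4 = 13.
§6 applies: 13 − 4 = 9.
§7 applies (level before this adjustment is 9 < 12, so +1): 9 + 1 = 10.
Final offense level: 10.
Level 10 falls in the 8-13 band.
Fine table: Level 8-13 → €15,000–€21,000.

€15,000–€21,000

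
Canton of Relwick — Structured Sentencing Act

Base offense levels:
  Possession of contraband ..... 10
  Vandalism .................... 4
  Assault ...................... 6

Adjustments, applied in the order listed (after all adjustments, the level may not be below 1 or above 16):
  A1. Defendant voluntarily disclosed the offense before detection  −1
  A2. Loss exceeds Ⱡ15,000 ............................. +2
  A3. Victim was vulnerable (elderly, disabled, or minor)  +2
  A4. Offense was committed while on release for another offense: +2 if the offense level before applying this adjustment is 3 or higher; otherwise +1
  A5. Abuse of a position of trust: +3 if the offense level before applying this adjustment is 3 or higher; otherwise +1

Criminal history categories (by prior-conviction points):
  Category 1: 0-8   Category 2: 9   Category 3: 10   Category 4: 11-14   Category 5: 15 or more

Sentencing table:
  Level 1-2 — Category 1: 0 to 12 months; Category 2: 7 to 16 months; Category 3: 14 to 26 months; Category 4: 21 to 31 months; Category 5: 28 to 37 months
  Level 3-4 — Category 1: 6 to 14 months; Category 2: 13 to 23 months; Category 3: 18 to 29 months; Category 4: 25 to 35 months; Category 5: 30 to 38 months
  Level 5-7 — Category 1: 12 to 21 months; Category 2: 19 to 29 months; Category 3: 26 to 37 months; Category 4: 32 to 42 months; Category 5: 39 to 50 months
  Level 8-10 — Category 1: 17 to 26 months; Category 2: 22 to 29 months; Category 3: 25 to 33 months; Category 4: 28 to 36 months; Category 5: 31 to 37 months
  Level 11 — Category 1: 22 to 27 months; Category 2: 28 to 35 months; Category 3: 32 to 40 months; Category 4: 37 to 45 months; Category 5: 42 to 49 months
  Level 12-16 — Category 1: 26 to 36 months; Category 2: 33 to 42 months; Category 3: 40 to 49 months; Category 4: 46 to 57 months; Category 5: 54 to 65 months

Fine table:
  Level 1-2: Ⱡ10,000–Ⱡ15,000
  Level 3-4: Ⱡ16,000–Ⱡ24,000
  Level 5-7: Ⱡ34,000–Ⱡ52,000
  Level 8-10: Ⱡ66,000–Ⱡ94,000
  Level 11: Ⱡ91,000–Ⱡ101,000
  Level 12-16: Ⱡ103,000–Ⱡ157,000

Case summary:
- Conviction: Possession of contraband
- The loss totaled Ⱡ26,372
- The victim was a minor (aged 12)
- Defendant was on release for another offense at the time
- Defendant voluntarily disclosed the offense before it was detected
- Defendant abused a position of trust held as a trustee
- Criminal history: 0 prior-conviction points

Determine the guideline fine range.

Ⱡ103,000–Ⱡ157,000

Base offense level for possession of contraband: 10.
A1 applies: 10 − 1 = 9.
A2 applies: 9 + 2 = 11.
A3 applies: 11 + 2 = 13.
A4 applies (level before this adjustment is 13 ≥ 3, so +2): 13 + 2 = 15.
A5 applies (level before this adjustment is 15 ≥ 3, so +3): 15 + 3 = 18.
Level 18 exceeds the maximum of 16; capped at 16.
Final offense level: 16.
Level 16 falls in the 12-16 band.
Fine table: Level 12-16 → Ⱡ103,000–Ⱡ157,000.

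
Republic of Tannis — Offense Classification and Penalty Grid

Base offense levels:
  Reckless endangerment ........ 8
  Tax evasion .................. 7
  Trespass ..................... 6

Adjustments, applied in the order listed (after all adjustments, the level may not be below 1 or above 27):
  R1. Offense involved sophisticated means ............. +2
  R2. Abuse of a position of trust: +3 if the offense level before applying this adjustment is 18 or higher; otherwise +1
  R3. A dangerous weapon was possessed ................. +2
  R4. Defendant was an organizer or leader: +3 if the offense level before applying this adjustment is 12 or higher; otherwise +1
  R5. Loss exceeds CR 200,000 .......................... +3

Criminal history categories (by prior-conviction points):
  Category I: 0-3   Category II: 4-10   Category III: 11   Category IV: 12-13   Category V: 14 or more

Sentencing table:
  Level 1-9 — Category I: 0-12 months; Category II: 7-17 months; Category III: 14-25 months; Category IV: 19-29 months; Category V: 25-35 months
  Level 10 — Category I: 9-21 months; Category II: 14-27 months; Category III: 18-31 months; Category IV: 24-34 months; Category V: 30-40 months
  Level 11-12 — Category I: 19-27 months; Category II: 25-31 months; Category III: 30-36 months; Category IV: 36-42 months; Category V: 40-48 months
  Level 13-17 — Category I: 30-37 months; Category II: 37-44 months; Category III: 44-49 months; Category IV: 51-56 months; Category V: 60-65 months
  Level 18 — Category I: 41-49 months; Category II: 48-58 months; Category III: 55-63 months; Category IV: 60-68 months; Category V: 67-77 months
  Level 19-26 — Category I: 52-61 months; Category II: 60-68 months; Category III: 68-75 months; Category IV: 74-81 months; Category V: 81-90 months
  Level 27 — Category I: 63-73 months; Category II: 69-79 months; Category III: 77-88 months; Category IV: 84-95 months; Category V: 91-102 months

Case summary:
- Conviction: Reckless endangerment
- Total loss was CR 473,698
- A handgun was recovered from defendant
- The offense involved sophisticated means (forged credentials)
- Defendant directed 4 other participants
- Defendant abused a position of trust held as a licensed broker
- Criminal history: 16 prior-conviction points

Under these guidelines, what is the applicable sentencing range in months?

Base offense level for reckless endangerment: 8.
R1 applies: 8 + 2 = 10.
R2 applies (level before this adjustment is 10 < 18, so +1): 10 + 1 = 11.
R3 applies: 11 + 2 = 13.
R4 applies (level before this adjustment is 13 ≥ 12, so +3): 13 + 3 = 16.
R5 applies: 16 + 3 = 19.
Final offense level: 19.
Criminal history: 16 prior points → Category V (14+).
Level 19 falls in the 19-26 band.
Grid: Level 19-26 × Category V = 81-90 months.

81-90 months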